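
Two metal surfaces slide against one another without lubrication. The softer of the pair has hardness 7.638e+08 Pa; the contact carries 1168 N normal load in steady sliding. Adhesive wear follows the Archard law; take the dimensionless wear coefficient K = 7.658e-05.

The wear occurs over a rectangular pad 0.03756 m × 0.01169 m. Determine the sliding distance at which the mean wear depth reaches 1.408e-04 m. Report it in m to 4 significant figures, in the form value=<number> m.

value=527.9 m

The algebra carries exact precision; intermediates appear rounded, and one final rounding to four significant digits.
Convert: Contact area A = 0.03756 m × 0.01169 m = 4.391e-04 m².
In SI base units, W = 1168 N, H = 7.638e+08 Pa, K = 7.658e-05.
Allowed volume V_lim = h_lim·A = 1.408e-04 · 4.391e-04 = 6.182e-08 m³.
Sliding life L = V_lim·H/(K·W) = 6.182e-08 · 7.638e+08 / (7.658e-05 · 1168) = 527.9 m.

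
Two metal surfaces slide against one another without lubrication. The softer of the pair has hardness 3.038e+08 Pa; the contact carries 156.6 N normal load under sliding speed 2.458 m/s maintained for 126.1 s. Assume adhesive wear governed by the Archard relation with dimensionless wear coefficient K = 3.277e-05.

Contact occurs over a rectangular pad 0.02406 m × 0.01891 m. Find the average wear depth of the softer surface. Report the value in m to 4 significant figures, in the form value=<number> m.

value=1.151e-05 m

All arithmetic keeps exact precision. The intermediates are printed rounded. Rounded just once: 4 significant digits.
Distance L = v·t = 2.458 m/s × 126.1 s = 310.0 m.
Contact area A = 0.02406 m × 0.01891 m = 4.550e-04 m².
Expressed in SI base units: W = 156.6 N, H = 3.038e+08 Pa, K = 3.277e-05.
Volume removed: V = K·W·L/H = 3.277e-05 · 156.6 · 310.0 / 3.038e+08 = 5.236e-09 m³.
Depth of wear h = V/A = 5.236e-09 / 4.550e-04 = 1.151e-05 m.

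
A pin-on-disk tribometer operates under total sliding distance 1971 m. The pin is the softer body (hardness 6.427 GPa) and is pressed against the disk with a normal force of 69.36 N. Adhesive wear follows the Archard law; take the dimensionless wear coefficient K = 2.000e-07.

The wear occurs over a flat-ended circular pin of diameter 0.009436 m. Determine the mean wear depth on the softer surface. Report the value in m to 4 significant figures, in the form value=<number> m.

value=6.083e-08 m

Intermediate values appear rounded; all working math carries full precision, and rounded once at the end: four significant digits.
Hardness H = 6.427 GPa = 6.427e+09 Pa.
Contact area A = π·d²/4 = π·(0.009436 m)²/4 = 6.993e-05 m².
As SI base values: W = 69.36 N, H = 6.427e+09 Pa, K = 2.000e-07.
Apply Archard: V = K·W·L/H = 2.000e-07 · 69.36 · 1971 / 6.427e+09 = 4.254e-12 m³.
Wear depth h = V/A = 4.254e-12 / 6.993e-05 = 6.083e-08 m.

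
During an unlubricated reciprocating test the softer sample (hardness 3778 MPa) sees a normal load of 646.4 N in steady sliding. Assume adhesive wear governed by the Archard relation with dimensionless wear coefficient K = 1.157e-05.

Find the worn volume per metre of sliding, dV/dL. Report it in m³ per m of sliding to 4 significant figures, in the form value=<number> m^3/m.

The algebra maintains full float precision. Shown intermediates are rounded — a lone final rounding to 4 significant figures.
Convert: Hardness H = 3778 MPa = 3.778e+09 Pa.
Collected in SI base units: W = 646.4 N, H = 3.778e+09 Pa, K = 1.157e-05.
Volumetric rate dV/dL = K·W/H — distance-free: 1.157e-05 · 646.4 / 3.778e+09 = 1.980e-12 m³/m.

value=1.980e-12 m^3/m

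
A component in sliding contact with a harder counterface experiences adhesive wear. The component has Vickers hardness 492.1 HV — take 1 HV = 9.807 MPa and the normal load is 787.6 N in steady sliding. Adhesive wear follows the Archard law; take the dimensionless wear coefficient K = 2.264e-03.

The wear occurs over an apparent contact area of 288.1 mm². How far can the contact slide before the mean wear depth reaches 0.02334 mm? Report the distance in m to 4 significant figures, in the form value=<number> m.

value=18.20 m

The intermediates are printed rounded; every step maintains full float precision — a lone final rounding: four significant digits.
Convert: Hardness H = 492.1 HV × 9.807 MPa/HV = 4826 MPa = 4.826e+09 Pa.
Convert: Contact area A = 288.1 mm² = 2.881e-04 m².
Convert: Depth limit h_lim = 0.02334 mm = 2.334e-05 m.
As SI base values: W = 787.6 N, H = 4.826e+09 Pa, K = 2.264e-03.
Permissible volume V_lim = h_lim·A = 2.334e-05 · 2.881e-04 = 6.724e-09 m³.
Thus life L = V_lim·H/(K·W) = 6.724e-09 · 4.826e+09 / (2.264e-03 · 787.6) = 18.20 m.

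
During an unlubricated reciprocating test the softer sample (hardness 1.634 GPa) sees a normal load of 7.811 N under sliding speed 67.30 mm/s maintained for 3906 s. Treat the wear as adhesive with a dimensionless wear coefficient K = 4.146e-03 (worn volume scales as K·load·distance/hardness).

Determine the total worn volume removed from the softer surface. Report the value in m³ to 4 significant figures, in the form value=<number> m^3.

value=5.210e-09 m^3

The computation keeps full float precision; intermediates are shown rounded. Rounded once at the end to 4 significant figures.
Sliding speed v = 67.30 mm/s = 0.06730 m/s. Total distance L = v·t = 0.06730 m/s × 3906 s = 262.9 m.
Hardness H = 1.634 GPa = 1.634e+09 Pa.
Expressed in SI base units: W = 7.811 N, H = 1.634e+09 Pa, K = 4.146e-03.
Volume removed: V = K·W·L/H = 4.146e-03 · 7.811 · 262.9 / 1.634e+09 = 5.210e-09 m³.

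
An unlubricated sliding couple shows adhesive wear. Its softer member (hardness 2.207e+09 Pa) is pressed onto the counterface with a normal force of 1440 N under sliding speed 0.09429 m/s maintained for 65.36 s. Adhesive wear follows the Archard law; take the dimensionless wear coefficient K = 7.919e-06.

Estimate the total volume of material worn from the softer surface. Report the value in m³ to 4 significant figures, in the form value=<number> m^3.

The algebra holds full float precision; intermediate values appear rounded, and a lone final rounding: four significant figures.
Convert: Distance L = v·t = 0.09429 m/s × 65.36 s = 6.163 m.
Collected in SI base units: W = 1440 N, H = 2.207e+09 Pa, K = 7.919e-06.
Wear volume V = K·W·L/H = 7.919e-06 · 1440 · 6.163 / 2.207e+09 = 3.184e-11 m³.

value=3.184e-11 m^3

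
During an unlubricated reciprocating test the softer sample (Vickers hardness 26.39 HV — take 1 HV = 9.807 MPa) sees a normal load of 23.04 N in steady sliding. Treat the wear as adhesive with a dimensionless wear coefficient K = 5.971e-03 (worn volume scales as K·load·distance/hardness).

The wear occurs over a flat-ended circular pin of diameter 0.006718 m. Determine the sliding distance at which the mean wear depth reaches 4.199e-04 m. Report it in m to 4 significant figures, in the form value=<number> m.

All arithmetic carries exact precision — intermediate values are printed rounded. Rounded once at the end: four significant digits.
Hardness H = 26.39 HV × 9.807 MPa/HV = 258.8 MPa = 2.588e+08 Pa.
Contact area A = π·d²/4 = π·(0.006718 m)²/4 = 3.545e-05 m².
Expressed in SI base units: W = 23.04 N, H = 2.588e+08 Pa, K = 5.971e-03.
At the depth limit, V_lim = h_lim·A = 4.199e-04 · 3.545e-05 = 1.488e-08 m³.
Life L = V_lim·H/(K·W) = 1.488e-08 · 2.588e+08 / (5.971e-03 · 23.04) = 28.00 m.

value=28.00 m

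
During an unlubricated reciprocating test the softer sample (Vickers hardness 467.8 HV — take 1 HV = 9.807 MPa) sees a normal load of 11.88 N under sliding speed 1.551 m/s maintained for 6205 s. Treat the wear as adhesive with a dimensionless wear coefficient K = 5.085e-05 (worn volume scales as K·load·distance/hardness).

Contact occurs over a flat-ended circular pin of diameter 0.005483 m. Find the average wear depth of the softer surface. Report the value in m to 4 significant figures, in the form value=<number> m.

All working math runs at exact precision; quoted intermediates are rounded. Rounded just once: 4 significant digits.
Sliding distance L = v·t = 1.551 m/s × 6205 s = 9624 m.
Hardness H = 467.8 HV × 9.807 MPa/HV = 4588 MPa = 4.588e+09 Pa.
Contact area A = π·d²/4 = π·(0.005483 m)²/4 = 2.361e-05 m².
As SI base values: W = 11.88 N, H = 4.588e+09 Pa, K = 5.085e-05.
Worn volume V = K·W·L/H = 5.085e-05 · 11.88 · 9624 / 4.588e+09 = 1.267e-09 m³.
Depth h = V/A = 1.267e-09 / 2.361e-05 = 5.367e-05 m.

value=5.367e-05 m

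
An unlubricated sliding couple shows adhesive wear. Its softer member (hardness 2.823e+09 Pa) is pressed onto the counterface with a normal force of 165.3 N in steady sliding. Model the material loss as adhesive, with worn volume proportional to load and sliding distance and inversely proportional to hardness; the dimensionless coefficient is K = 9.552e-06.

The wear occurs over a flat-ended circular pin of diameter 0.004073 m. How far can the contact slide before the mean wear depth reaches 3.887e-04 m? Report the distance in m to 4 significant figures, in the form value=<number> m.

Every step holds full precision, and intermediates are displayed rounded; rounded just once: 4 significant figures.
Convert: Contact area A = π·d²/4 = π·(0.004073 m)²/4 = 1.303e-05 m².
SI base units throughout: W = 165.3 N, H = 2.823e+09 Pa, K = 9.552e-06.
Wearable volume V_lim = h_lim·A = 3.887e-04 · 1.303e-05 = 5.064e-09 m³.
Inverting, life L = V_lim·H/(K·W) = 5.064e-09 · 2.823e+09 / (9.552e-06 · 165.3) = 9055 m.

value=9055 m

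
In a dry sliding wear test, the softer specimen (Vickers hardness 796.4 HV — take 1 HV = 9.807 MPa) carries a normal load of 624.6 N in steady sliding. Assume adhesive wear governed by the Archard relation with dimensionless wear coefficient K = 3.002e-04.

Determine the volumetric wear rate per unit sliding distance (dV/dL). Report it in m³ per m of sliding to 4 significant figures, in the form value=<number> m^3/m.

value=2.401e-11 m^3/m

Intermediates are printed rounded — all arithmetic runs at full precision — one final rounding, at 4 significant digits.
Hardness H = 796.4 HV × 9.807 MPa/HV = 7810 MPa = 7.810e+09 Pa.
In SI base units, W = 624.6 N, H = 7.810e+09 Pa, K = 3.002e-04.
The wear rate dV/dL = K·W/H: 3.002e-04 · 624.6 / 7.810e+09 = 2.401e-11 m³/m.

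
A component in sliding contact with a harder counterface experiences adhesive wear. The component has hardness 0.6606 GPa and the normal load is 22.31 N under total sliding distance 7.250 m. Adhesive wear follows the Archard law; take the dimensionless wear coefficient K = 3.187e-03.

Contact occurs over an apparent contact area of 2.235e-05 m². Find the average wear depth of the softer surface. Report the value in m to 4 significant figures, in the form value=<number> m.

value=3.491e-05 m

All working math holds full precision; intermediate values are shown rounded; rounded once at the end, at 4 significant figures.
Convert: Hardness H = 0.6606 GPa = 6.606e+08 Pa.
Expressed in SI base units: W = 22.31 N, H = 6.606e+08 Pa, K = 3.187e-03.
Volume removed: V = K·W·L/H = 3.187e-03 · 22.31 · 7.250 / 6.606e+08 = 7.803e-10 m³.
Depth of wear h = V/A = 7.803e-10 / 2.235e-05 = 3.491e-05 m.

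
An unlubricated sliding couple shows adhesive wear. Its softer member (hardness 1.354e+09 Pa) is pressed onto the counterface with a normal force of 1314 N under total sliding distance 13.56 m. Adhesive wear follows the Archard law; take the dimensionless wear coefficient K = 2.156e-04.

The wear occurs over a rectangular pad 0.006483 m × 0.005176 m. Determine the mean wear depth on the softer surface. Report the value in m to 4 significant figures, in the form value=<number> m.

value=8.455e-05 m

Every step keeps full float precision — intermediate values appear rounded, and a lone final rounding, at 4 significant figures.
Convert: Contact area A = 0.006483 m × 0.005176 m = 3.356e-05 m².
In SI base units: W = 1314 N, H = 1.354e+09 Pa, K = 2.156e-04.
The Archard volume V = K·W·L/H = 2.156e-04 · 1314 · 13.56 / 1.354e+09 = 2.837e-09 m³.
Wear depth h = V/A = 2.837e-09 / 3.356e-05 = 8.455e-05 m.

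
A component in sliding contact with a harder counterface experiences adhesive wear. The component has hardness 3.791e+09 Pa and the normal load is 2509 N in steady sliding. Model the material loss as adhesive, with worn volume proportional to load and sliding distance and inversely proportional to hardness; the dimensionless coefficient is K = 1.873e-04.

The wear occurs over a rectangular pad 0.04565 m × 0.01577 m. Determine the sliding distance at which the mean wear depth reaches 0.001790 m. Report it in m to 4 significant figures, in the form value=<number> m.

value=1.040e+04 m

All working math carries full float precision, and shown intermediates are rounded; a lone final rounding to 4 significant digits.
Convert: Contact area A = 0.04565 m × 0.01577 m = 7.199e-04 m².
Expressed in SI base units: W = 2509 N, H = 3.791e+09 Pa, K = 1.873e-04.
Allowed volume V_lim = h_lim·A = 0.001790 · 7.199e-04 = 1.289e-06 m³.
Thus life L = V_lim·H/(K·W) = 1.289e-06 · 3.791e+09 / (1.873e-04 · 2509) = 1.040e+04 m.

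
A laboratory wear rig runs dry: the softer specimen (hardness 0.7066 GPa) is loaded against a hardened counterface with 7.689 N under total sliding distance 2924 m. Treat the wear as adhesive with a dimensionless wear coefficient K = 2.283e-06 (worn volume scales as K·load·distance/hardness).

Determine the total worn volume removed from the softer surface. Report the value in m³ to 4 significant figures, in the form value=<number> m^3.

value=7.264e-11 m^3

Intermediates are printed rounded, and all working math runs at exact precision. Rounded once at the end: four significant figures.
Convert: Hardness H = 0.7066 GPa = 7.066e+08 Pa.
Expressed in SI base units: W = 7.689 N, H = 7.066e+08 Pa, K = 2.283e-06.
Volume removed: V = K·W·L/H = 2.283e-06 · 7.689 · 2924 / 7.066e+08 = 7.264e-11 m³.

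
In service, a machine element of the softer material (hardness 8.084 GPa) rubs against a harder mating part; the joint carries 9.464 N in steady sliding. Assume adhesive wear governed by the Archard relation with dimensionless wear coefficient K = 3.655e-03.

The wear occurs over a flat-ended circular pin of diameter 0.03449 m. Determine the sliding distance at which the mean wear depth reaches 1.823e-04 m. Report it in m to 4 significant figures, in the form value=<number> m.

All arithmetic carries full precision — intermediate values are displayed rounded, and a lone final rounding to four significant digits.
Convert: Hardness H = 8.084 GPa = 8.084e+09 Pa.
Convert: Contact area A = π·d²/4 = π·(0.03449 m)²/4 = 9.343e-04 m².
Restated in SI base units: W = 9.464 N, H = 8.084e+09 Pa, K = 3.655e-03.
Allowed volume V_lim = h_lim·A = 1.823e-04 · 9.343e-04 = 1.703e-07 m³.
Inverting, life L = V_lim·H/(K·W) = 1.703e-07 · 8.084e+09 / (3.655e-03 · 9.464) = 3.980e+04 m.

value=3.980e+04 m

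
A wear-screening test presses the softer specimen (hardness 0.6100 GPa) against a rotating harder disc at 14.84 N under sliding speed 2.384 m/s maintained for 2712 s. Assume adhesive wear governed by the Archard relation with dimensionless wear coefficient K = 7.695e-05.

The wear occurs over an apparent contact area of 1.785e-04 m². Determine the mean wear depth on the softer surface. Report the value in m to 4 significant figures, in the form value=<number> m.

All arithmetic maintains full precision. Intermediates appear rounded; one final rounding: four significant figures.
Convert: Path length L = v·t = 2.384 m/s × 2712 s = 6465 m.
Convert: Hardness H = 0.6100 GPa = 6.100e+08 Pa.
Working in SI base units: W = 14.84 N, H = 6.100e+08 Pa, K = 7.695e-05.
The Archard volume V = K·W·L/H = 7.695e-05 · 14.84 · 6465 / 6.100e+08 = 1.210e-08 m³.
Mean depth h = V/A = 1.210e-08 / 1.785e-04 = 6.781e-05 m.

value=6.781e-05 m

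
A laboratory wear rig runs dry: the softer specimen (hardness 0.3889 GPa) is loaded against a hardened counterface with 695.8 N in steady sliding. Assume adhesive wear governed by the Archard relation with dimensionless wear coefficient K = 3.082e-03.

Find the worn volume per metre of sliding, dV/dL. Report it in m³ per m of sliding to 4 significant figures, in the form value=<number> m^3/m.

value=5.514e-09 m^3/m

Each operation keeps full precision; intermediate values are displayed rounded — one last rounding to 4 significant figures.
Hardness H = 0.3889 GPa = 3.889e+08 Pa.
Expressed in SI base units: W = 695.8 N, H = 3.889e+08 Pa, K = 3.082e-03.
Sliding wear rate dV/dL = K·W/H (no L dependence): 3.082e-03 · 695.8 / 3.889e+08 = 5.514e-09 m³/m.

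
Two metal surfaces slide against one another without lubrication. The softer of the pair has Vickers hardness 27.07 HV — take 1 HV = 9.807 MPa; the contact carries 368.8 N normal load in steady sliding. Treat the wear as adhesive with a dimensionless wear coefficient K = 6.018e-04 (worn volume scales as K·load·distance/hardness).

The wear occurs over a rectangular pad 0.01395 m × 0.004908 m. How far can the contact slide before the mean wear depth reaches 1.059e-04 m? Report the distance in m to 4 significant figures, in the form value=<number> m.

value=8.673 m

Shown intermediates are rounded. The computation keeps full float precision. Rounded just once: 4 significant digits.
Hardness H = 27.07 HV × 9.807 MPa/HV = 265.5 MPa = 2.655e+08 Pa.
Contact area A = 0.01395 m × 0.004908 m = 6.847e-05 m².
Working in SI base units: W = 368.8 N, H = 2.655e+08 Pa, K = 6.018e-04.
Volume at the limit: V_lim = h_lim·A = 1.059e-04 · 6.847e-05 = 7.251e-09 m³.
Life L = V_lim·H/(K·W) = 7.251e-09 · 2.655e+08 / (6.018e-04 · 368.8) = 8.673 m.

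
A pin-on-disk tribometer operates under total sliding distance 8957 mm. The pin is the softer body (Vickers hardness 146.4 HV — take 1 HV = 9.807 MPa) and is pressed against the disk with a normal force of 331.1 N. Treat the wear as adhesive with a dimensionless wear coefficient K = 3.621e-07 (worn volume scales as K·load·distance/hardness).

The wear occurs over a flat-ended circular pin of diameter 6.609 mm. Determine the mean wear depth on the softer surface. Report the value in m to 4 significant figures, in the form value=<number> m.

Each operation keeps full float precision — quoted intermediates are rounded — rounded once at the end to four significant figures.
Total distance L = 8957 mm = 8.957 m.
Hardness H = 146.4 HV × 9.807 MPa/HV = 1436 MPa = 1.436e+09 Pa.
Pin diameter d = 6.609 mm = 0.006609 m. Contact area A = π·d²/4 = π·(0.006609 m)²/4 = 3.431e-05 m².
In SI base units: W = 331.1 N, H = 1.436e+09 Pa, K = 3.621e-07.
Archard relation: V = K·W·L/H = 3.621e-07 · 331.1 · 8.957 / 1.436e+09 = 7.480e-13 m³.
Depth of wear h = V/A = 7.480e-13 / 3.431e-05 = 2.180e-08 m.

value=2.180e-08 m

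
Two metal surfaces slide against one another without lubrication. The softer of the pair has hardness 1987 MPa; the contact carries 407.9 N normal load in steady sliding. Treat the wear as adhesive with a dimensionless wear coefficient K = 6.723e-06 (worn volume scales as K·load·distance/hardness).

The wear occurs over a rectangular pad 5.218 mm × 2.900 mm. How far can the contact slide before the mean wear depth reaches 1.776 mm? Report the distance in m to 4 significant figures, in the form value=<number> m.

Each operation carries full precision — intermediates are displayed rounded, and a single final rounding, at four significant figures.
Convert: Hardness H = 1987 MPa = 1.987e+09 Pa.
Convert: Pad sides 5.218 mm × 2.900 mm = 0.005218 m × 0.002900 m. Contact area A = 0.005218 m × 0.002900 m = 1.513e-05 m².
Convert: Depth limit h_lim = 1.776 mm = 0.001776 m.
Expressed in SI base units: W = 407.9 N, H = 1.987e+09 Pa, K = 6.723e-06.
Permissible volume V_lim = h_lim·A = 0.001776 · 1.513e-05 = 2.687e-08 m³.
Thus life L = V_lim·H/(K·W) = 2.687e-08 · 1.987e+09 / (6.723e-06 · 407.9) = 1.947e+04 m.

value=1.947e+04 m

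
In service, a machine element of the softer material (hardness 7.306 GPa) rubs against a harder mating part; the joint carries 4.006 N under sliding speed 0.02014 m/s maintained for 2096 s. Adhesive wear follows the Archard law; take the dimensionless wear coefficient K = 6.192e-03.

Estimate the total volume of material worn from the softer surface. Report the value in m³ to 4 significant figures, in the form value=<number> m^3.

value=1.433e-10 m^3

All working math carries full float precision. The intermediates are printed rounded, and a lone final rounding, at 4 significant digits.
Distance L = v·t = 0.02014 m/s × 2096 s = 42.21 m.
Hardness H = 7.306 GPa = 7.306e+09 Pa.
As SI base values: W = 4.006 N, H = 7.306e+09 Pa, K = 6.192e-03.
Wear volume V = K·W·L/H = 6.192e-03 · 4.006 · 42.21 / 7.306e+09 = 1.433e-10 m³.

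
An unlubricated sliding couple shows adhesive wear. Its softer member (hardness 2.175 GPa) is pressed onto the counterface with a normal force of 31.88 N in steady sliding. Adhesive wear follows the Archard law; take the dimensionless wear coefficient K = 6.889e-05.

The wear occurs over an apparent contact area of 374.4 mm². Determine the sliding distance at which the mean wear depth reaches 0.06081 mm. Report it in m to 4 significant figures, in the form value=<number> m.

value=2.255e+04 m

The algebra maintains exact precision — printed values are rounded. Rounded once at the end: 4 significant digits.
Convert: Hardness H = 2.175 GPa = 2.175e+09 Pa.
Convert: Contact area A = 374.4 mm² = 3.744e-04 m².
Convert: Depth limit h_lim = 0.06081 mm = 6.081e-05 m.
Collected in SI base units: W = 31.88 N, H = 2.175e+09 Pa, K = 6.889e-05.
Wearable volume V_lim = h_lim·A = 6.081e-05 · 3.744e-04 = 2.277e-08 m³.
Life L = V_lim·H/(K·W) = 2.277e-08 · 2.175e+09 / (6.889e-05 · 31.88) = 2.255e+04 m.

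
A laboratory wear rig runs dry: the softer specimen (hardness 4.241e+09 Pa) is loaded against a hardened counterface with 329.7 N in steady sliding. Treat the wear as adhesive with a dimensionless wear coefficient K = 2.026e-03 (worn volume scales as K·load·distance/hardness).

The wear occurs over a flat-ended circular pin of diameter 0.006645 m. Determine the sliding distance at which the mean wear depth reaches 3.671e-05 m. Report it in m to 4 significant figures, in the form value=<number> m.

Printed values are rounded; every step runs at full float precision — rounded just once: four significant digits.
Contact area A = π·d²/4 = π·(0.006645 m)²/4 = 3.468e-05 m².
Expressed in SI base units: W = 329.7 N, H = 4.241e+09 Pa, K = 2.026e-03.
Volume at the limit: V_lim = h_lim·A = 3.671e-05 · 3.468e-05 = 1.273e-09 m³.
Sliding life L = V_lim·H/(K·W) = 1.273e-09 · 4.241e+09 / (2.026e-03 · 329.7) = 8.083 m.

value=8.083 m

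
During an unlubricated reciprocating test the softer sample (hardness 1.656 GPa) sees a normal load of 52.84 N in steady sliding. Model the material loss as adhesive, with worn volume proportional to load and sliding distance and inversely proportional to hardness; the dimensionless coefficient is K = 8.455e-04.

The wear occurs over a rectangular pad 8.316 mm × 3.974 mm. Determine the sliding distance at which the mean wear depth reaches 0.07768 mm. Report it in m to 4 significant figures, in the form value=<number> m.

The intermediates appear rounded, and the algebra maintains exact precision — a lone final rounding to 4 significant figures.
Hardness H = 1.656 GPa = 1.656e+09 Pa.
Pad sides 8.316 mm × 3.974 mm = 0.008316 m × 0.003974 m. Contact area A = 0.008316 m × 0.003974 m = 3.305e-05 m².
Depth limit h_lim = 0.07768 mm = 7.768e-05 m.
As SI base values: W = 52.84 N, H = 1.656e+09 Pa, K = 8.455e-04.
Limit volume V_lim = h_lim·A = 7.768e-05 · 3.305e-05 = 2.567e-09 m³.
So the life L = V_lim·H/(K·W) = 2.567e-09 · 1.656e+09 / (8.455e-04 · 52.84) = 95.16 m.

value=95.16 m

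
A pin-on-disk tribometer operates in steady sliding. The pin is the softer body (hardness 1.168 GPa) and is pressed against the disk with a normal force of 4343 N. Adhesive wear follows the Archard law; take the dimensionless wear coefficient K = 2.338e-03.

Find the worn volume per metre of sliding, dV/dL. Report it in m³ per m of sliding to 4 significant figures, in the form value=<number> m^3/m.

value=8.693e-09 m^3/m

All working math runs at full precision. The intermediates appear rounded — a lone final rounding, at 4 significant digits.
Hardness H = 1.168 GPa = 1.168e+09 Pa.
Collected in SI base units: W = 4343 N, H = 1.168e+09 Pa, K = 2.338e-03.
Rate of wear dV/dL = K·W/H — distance-free: 2.338e-03 · 4343 / 1.168e+09 = 8.693e-09 m³/m.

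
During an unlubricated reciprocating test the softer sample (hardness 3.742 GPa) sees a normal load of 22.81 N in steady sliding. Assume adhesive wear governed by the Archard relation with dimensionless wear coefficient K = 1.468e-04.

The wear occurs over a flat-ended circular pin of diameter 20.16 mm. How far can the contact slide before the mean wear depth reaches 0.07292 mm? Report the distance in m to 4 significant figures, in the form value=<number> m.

value=2.601e+04 m

Quoted intermediates are rounded; the computation runs at full precision, and one final rounding to four significant digits.
Hardness H = 3.742 GPa = 3.742e+09 Pa.
Pin diameter d = 20.16 mm = 0.02016 m. Contact area A = π·d²/4 = π·(0.02016 m)²/4 = 3.192e-04 m².
Depth limit h_lim = 0.07292 mm = 7.292e-05 m.
Restated in SI base units: W = 22.81 N, H = 3.742e+09 Pa, K = 1.468e-04.
Wearable volume V_lim = h_lim·A = 7.292e-05 · 3.192e-04 = 2.328e-08 m³.
Life L = V_lim·H/(K·W) = 2.328e-08 · 3.742e+09 / (1.468e-04 · 22.81) = 2.601e+04 m.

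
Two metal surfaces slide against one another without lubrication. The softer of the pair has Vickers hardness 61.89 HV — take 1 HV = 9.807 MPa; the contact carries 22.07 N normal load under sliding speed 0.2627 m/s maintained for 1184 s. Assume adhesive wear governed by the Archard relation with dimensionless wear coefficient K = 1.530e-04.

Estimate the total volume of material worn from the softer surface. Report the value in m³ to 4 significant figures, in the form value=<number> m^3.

value=1.730e-09 m^3

Each operation holds full precision, and quoted intermediates are rounded — rounded once at the end, at 4 significant digits.
Total distance L = v·t = 0.2627 m/s × 1184 s = 311.0 m.
Hardness H = 61.89 HV × 9.807 MPa/HV = 607.0 MPa = 6.070e+08 Pa.
Working in SI base units: W = 22.07 N, H = 6.070e+08 Pa, K = 1.530e-04.
Archard volume V = K·W·L/H = 1.530e-04 · 22.07 · 311.0 / 6.070e+08 = 1.730e-09 m³.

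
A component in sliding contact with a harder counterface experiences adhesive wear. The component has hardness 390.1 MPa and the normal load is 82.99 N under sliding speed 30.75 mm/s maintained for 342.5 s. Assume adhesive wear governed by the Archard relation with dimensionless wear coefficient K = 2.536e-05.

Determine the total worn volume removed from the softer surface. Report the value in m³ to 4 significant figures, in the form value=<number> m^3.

value=5.682e-11 m^3

Quoted intermediates are rounded. Each operation holds exact precision. Rounded just once to 4 significant digits.
Sliding speed v = 30.75 mm/s = 0.03075 m/s. Sliding distance L = v·t = 0.03075 m/s × 342.5 s = 10.53 m.
Hardness H = 390.1 MPa = 3.901e+08 Pa.
As SI base values: W = 82.99 N, H = 3.901e+08 Pa, K = 2.536e-05.
By Archard's law, V = K·W·L/H = 2.536e-05 · 82.99 · 10.53 / 3.901e+08 = 5.682e-11 m³.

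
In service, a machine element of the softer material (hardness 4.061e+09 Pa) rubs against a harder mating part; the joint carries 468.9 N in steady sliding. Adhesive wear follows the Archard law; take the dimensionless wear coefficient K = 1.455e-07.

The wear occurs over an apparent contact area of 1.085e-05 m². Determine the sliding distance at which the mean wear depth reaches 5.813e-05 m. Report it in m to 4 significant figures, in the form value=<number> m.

Quoted intermediates are rounded; the computation runs at exact precision, and rounded once at the end to four significant digits.
Collected in SI base units: W = 468.9 N, H = 4.061e+09 Pa, K = 1.455e-07.
Permissible volume V_lim = h_lim·A = 5.813e-05 · 1.085e-05 = 6.307e-10 m³.
Life L = V_lim·H/(K·W) = 6.307e-10 · 4.061e+09 / (1.455e-07 · 468.9) = 3.754e+04 m.

value=3.754e+04 m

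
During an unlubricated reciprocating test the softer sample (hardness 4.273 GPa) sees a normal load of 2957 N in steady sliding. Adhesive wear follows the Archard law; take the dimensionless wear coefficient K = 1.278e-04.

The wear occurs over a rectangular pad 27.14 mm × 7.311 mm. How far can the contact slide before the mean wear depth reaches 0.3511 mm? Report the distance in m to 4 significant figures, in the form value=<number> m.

value=787.7 m

All working math runs at full precision, and displayed values are rounded — a single final rounding: 4 significant digits.
Hardness H = 4.273 GPa = 4.273e+09 Pa.
Pad sides 27.14 mm × 7.311 mm = 0.02714 m × 0.007311 m. Contact area A = 0.02714 m × 0.007311 m = 1.984e-04 m².
Depth limit h_lim = 0.3511 mm = 3.511e-04 m.
SI base units throughout: W = 2957 N, H = 4.273e+09 Pa, K = 1.278e-04.
At the depth limit, V_lim = h_lim·A = 3.511e-04 · 1.984e-04 = 6.967e-08 m³.
Sliding life L = V_lim·H/(K·W) = 6.967e-08 · 4.273e+09 / (1.278e-04 · 2957) = 787.7 m.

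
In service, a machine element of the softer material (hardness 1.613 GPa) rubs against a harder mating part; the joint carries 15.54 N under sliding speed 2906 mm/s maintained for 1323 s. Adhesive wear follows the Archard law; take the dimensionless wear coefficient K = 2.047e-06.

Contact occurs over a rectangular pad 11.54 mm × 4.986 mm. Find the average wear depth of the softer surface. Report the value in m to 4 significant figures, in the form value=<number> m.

Intermediates are displayed rounded — all working math holds full float precision — a single final rounding to four significant figures.
Sliding speed v = 2906 mm/s = 2.906 m/s. Distance covered L = v·t = 2.906 m/s × 1323 s = 3845 m.
Hardness H = 1.613 GPa = 1.613e+09 Pa.
Pad sides 11.54 mm × 4.986 mm = 0.01154 m × 0.004986 m. Contact area A = 0.01154 m × 0.004986 m = 5.754e-05 m².
SI base units throughout: W = 15.54 N, H = 1.613e+09 Pa, K = 2.047e-06.
Apply Archard: V = K·W·L/H = 2.047e-06 · 15.54 · 3845 / 1.613e+09 = 7.582e-11 m³.
Mean depth h = V/A = 7.582e-11 / 5.754e-05 = 1.318e-06 m.

value=1.318e-06 m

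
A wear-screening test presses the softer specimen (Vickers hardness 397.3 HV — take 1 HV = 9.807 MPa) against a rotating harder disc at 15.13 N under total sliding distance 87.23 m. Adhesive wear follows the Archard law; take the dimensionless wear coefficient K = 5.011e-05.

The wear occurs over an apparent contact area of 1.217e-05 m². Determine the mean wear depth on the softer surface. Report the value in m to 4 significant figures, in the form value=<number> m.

value=1.395e-06 m

Shown intermediates are rounded, and all arithmetic maintains exact precision — a single final rounding to 4 significant figures.
Hardness H = 397.3 HV × 9.807 MPa/HV = 3896 MPa = 3.896e+09 Pa.
SI base units throughout: W = 15.13 N, H = 3.896e+09 Pa, K = 5.011e-05.
Archard relation: V = K·W·L/H = 5.011e-05 · 15.13 · 87.23 / 3.896e+09 = 1.697e-11 m³.
Wear depth h = V/A = 1.697e-11 / 1.217e-05 = 1.395e-06 m.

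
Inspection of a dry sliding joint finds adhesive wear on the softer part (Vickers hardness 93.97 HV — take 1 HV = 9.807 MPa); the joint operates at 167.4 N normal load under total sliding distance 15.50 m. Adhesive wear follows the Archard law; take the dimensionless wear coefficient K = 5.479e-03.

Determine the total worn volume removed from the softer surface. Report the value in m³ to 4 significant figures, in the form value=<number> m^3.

value=1.543e-08 m^3

The computation maintains exact precision. Displayed values are rounded — a lone final rounding to 4 significant figures.
Convert: Hardness H = 93.97 HV × 9.807 MPa/HV = 921.6 MPa = 9.216e+08 Pa.
Collected in SI base units: W = 167.4 N, H = 9.216e+08 Pa, K = 5.479e-03.
Volume removed: V = K·W·L/H = 5.479e-03 · 167.4 · 15.50 / 9.216e+08 = 1.543e-08 m³.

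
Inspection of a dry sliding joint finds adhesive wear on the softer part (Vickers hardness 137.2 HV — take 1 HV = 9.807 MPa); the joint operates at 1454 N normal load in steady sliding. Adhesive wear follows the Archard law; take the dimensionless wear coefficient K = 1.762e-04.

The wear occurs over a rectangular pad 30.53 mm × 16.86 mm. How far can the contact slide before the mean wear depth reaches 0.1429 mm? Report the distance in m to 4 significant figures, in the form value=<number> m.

The computation carries full float precision. Intermediates are printed rounded. Rounded once at the end to four significant digits.
Convert: Hardness H = 137.2 HV × 9.807 MPa/HV = 1346 MPa = 1.346e+09 Pa.
Convert: Pad sides 30.53 mm × 16.86 mm = 0.03053 m × 0.01686 m. Contact area A = 0.03053 m × 0.01686 m = 5.147e-04 m².
Convert: Depth limit h_lim = 0.1429 mm = 1.429e-04 m.
Working in SI base units: W = 1454 N, H = 1.346e+09 Pa, K = 1.762e-04.
Limit volume V_lim = h_lim·A = 1.429e-04 · 5.147e-04 = 7.356e-08 m³.
Life L = V_lim·H/(K·W) = 7.356e-08 · 1.346e+09 / (1.762e-04 · 1454) = 386.3 m.

value=386.3 m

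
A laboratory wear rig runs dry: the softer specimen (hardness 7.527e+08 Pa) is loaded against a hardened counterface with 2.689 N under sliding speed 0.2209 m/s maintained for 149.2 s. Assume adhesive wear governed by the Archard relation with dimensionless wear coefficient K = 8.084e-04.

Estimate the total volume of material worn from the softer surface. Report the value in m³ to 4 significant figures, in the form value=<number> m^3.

The intermediates are printed rounded; all working math carries full precision; rounded once at the end to 4 significant digits.
Convert: Distance L = v·t = 0.2209 m/s × 149.2 s = 32.96 m.
Expressed in SI base units: W = 2.689 N, H = 7.527e+08 Pa, K = 8.084e-04.
Worn volume V = K·W·L/H = 8.084e-04 · 2.689 · 32.96 / 7.527e+08 = 9.518e-11 m³.

value=9.518e-11 m^3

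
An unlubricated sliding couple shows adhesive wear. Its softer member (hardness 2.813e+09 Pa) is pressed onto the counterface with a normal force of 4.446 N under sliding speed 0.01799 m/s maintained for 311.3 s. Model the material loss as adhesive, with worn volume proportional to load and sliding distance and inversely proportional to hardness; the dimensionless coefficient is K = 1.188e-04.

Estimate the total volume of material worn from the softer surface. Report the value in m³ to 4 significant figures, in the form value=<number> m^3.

value=1.052e-12 m^3

Shown intermediates are rounded — the algebra holds exact precision; rounded just once, at 4 significant digits.
Sliding distance L = v·t = 0.01799 m/s × 311.3 s = 5.600 m.
Restated in SI base units: W = 4.446 N, H = 2.813e+09 Pa, K = 1.188e-04.
Volume removed: V = K·W·L/H = 1.188e-04 · 4.446 · 5.600 / 2.813e+09 = 1.052e-12 m³.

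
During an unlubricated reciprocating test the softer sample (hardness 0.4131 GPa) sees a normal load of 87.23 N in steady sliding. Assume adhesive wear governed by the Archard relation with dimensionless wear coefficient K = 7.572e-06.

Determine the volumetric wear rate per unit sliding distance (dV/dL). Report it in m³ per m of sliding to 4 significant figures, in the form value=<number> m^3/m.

Intermediate values appear rounded; all arithmetic maintains full precision, and one final rounding: 4 significant figures.
Hardness H = 0.4131 GPa = 4.131e+08 Pa.
In SI base units, W = 87.23 N, H = 4.131e+08 Pa, K = 7.572e-06.
Wear rate dV/dL = K·W/H (independent of L): 7.572e-06 · 87.23 / 4.131e+08 = 1.599e-12 m³/m.

value=1.599e-12 m^3/m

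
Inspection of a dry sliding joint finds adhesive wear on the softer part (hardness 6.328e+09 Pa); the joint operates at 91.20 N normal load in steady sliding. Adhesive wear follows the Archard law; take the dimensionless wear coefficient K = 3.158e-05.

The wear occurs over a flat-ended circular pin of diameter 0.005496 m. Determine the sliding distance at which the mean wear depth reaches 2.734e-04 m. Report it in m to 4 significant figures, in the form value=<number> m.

Every step holds exact precision; intermediates are shown rounded — rounded once at the end: four significant digits.
Convert: Contact area A = π·d²/4 = π·(0.005496 m)²/4 = 2.372e-05 m².
In SI base units: W = 91.20 N, H = 6.328e+09 Pa, K = 3.158e-05.
Volume at the limit: V_lim = h_lim·A = 2.734e-04 · 2.372e-05 = 6.486e-09 m³.
So the life L = V_lim·H/(K·W) = 6.486e-09 · 6.328e+09 / (3.158e-05 · 91.20) = 1.425e+04 m.

value=1.425e+04 m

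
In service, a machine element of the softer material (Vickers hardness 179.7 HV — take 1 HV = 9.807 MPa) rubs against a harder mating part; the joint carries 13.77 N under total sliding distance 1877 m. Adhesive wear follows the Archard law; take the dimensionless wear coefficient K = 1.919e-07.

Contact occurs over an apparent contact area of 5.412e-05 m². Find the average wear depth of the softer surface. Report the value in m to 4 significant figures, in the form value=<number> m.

Intermediate values appear rounded; the algebra holds full float precision — a single final rounding to four significant digits.
Convert: Hardness H = 179.7 HV × 9.807 MPa/HV = 1762 MPa = 1.762e+09 Pa.
SI base units throughout: W = 13.77 N, H = 1.762e+09 Pa, K = 1.919e-07.
Worn volume V = K·W·L/H = 1.919e-07 · 13.77 · 1877 / 1.762e+09 = 2.814e-12 m³.
Mean wear depth h = V/A = 2.814e-12 / 5.412e-05 = 5.200e-08 m.

value=5.200e-08 m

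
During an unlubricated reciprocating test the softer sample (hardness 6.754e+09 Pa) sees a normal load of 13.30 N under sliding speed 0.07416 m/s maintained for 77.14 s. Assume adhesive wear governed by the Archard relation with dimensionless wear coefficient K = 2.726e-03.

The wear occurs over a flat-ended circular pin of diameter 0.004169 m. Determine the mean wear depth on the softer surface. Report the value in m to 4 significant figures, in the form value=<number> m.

Intermediates are shown rounded, and each operation keeps full float precision. Rounded once at the end, at 4 significant figures.
Total distance L = v·t = 0.07416 m/s × 77.14 s = 5.721 m.
Contact area A = π·d²/4 = π·(0.004169 m)²/4 = 1.365e-05 m².
In SI base units, W = 13.30 N, H = 6.754e+09 Pa, K = 2.726e-03.
Archard volume V = K·W·L/H = 2.726e-03 · 13.30 · 5.721 / 6.754e+09 = 3.071e-11 m³.
Mean depth h = V/A = 3.071e-11 / 1.365e-05 = 2.250e-06 m.

value=2.250e-06 m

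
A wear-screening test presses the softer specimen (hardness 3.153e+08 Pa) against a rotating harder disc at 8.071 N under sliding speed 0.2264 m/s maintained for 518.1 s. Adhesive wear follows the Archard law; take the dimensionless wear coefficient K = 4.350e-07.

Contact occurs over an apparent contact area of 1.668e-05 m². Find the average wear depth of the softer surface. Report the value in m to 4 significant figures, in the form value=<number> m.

Each operation carries full float precision, and intermediate values are displayed rounded, and a single final rounding: 4 significant figures.
Distance L = v·t = 0.2264 m/s × 518.1 s = 117.3 m.
Restated in SI base units: W = 8.071 N, H = 3.153e+08 Pa, K = 4.350e-07.
Worn volume V = K·W·L/H = 4.350e-07 · 8.071 · 117.3 / 3.153e+08 = 1.306e-12 m³.
Average depth h = V/A = 1.306e-12 / 1.668e-05 = 7.830e-08 m.

value=7.830e-08 m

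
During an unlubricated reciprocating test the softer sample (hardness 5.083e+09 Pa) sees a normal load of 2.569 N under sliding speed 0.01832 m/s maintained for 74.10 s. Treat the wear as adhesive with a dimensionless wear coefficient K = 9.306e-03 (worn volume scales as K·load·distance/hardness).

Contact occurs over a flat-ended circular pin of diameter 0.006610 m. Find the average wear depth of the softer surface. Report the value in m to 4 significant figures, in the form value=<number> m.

All working math keeps exact precision; the intermediates appear rounded; a lone final rounding, at 4 significant digits.
Convert: Sliding distance L = v·t = 0.01832 m/s × 74.10 s = 1.358 m.
Convert: Contact area A = π·d²/4 = π·(0.006610 m)²/4 = 3.432e-05 m².
Restated in SI base units: W = 2.569 N, H = 5.083e+09 Pa, K = 9.306e-03.
By Archard's law, V = K·W·L/H = 9.306e-03 · 2.569 · 1.358 / 5.083e+09 = 6.385e-12 m³.
Mean depth h = V/A = 6.385e-12 / 3.432e-05 = 1.861e-07 m.

value=1.861e-07 m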